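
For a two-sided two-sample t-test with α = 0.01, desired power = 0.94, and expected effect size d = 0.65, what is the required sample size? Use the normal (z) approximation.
n = 81 per group

Sample size formula (two-sample t-test, normal approximation):
n = 2 · ((z_{α/2} + z_β) / d)²

z_{α/2} = 2.576 (for α = 0.01, two-sided)
z_β = 1.555 (for power = 0.94)
d = 0.65

n = 2 · ((2.576 + 1.555) / 0.65)²
n = 2 · (6.355)²
n ≈ 80.77
Round up to the next whole number: n = 81 per group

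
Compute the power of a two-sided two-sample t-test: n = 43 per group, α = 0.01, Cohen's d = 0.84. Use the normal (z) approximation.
Power ≈ 0.91

Power calculation (two-sample t-test, normal approximation):
z_β = d · √(n/2) - z_{α/2}
z_β = 0.84 · √(43/2) - 2.576
z_β = 0.84 · 4.637 - 2.576
z_β = 1.319

Power = Φ(z_β) = Φ(1.319) ≈ 0.906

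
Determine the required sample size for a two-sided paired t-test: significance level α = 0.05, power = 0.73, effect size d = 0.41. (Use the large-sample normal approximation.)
n = 40 pairs

Sample size formula (paired t-test, normal approximation):
n = ((z_{α/2} + z_β) / d)²

z_{α/2} = 1.960 (for α = 0.05, two-sided)
z_β = 0.613 (for power = 0.73)
d = 0.41

n = ((1.960 + 0.613) / 0.41)²
n = (6.276)²
n ≈ 39.39
Round up to the next whole number: n = 40 pairs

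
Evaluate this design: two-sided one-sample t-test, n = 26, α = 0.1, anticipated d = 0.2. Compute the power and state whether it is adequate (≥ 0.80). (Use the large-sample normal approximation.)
Power ≈ 0.27; the study is underpowered (power < 0.80)

Power calculation (one-sample t-test, normal approximation):
z_β = d · √n - z_{α/2}
z_β = 0.2 · √26 - 1.645
z_β = 0.2 · 5.099 - 1.645
z_β = -0.625

Power = Φ(z_β) = Φ(-0.625) ≈ 0.266

Effect size d = 0.2 is small by Cohen's convention (0.2/0.5/0.8).

Threshold: power ≥ 0.80 is conventionally adequate.
Power ≈ 0.27 → the study is underpowered (power < 0.80).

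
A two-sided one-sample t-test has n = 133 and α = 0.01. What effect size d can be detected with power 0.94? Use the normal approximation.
d ≈ 0.36

Minimum detectable effect (one-sample t-test, normal approximation):
d = (z_{α/2} + z_β) / √n
d = (2.576 + 1.555) / √133
d = 4.131 / 11.533
d ≈ 0.36

By Cohen's convention (0.2 small / 0.5 medium / 0.8 large): small effect.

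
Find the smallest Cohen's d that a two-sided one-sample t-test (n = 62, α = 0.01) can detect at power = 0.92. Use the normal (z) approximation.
d ≈ 0.51

Minimum detectable effect (one-sample t-test, normal approximation):
d = (z_{α/2} + z_β) / √n
d = (2.576 + 1.405) / √62
d = 3.981 / 7.874
d ≈ 0.51

By Cohen's convention (0.2 small / 0.5 medium / 0.8 large): medium effect.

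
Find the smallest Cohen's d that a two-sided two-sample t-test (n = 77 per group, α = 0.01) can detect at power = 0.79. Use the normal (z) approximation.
d ≈ 0.55

Minimum detectable effect (two-sample t-test, normal approximation):
d = (z_{α/2} + z_β) / √(n/2)
d = (2.576 + 0.806) / √(77/2)
d = 3.382 / 6.205
d ≈ 0.55

By Cohen's convention (0.2 small / 0.5 medium / 0.8 large): medium effect.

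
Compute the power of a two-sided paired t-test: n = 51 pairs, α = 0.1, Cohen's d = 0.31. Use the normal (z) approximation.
Power ≈ 0.72

Power calculation (paired t-test, normal approximation):
z_β = d · √n - z_{α/2}
z_β = 0.31 · √51 - 1.645
z_β = 0.31 · 7.141 - 1.645
z_β = 0.569

Power = Φ(z_β) = Φ(0.569) ≈ 0.715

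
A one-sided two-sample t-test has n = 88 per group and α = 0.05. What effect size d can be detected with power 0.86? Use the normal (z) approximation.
d ≈ 0.41

Minimum detectable effect (two-sample t-test, normal approximation):
d = (z_α + z_β) / √(n/2)
d = (1.645 + 1.080) / √(88/2)
d = 2.725 / 6.633
d ≈ 0.41

By Cohen's convention (0.2 small / 0.5 medium / 0.8 large): small effect.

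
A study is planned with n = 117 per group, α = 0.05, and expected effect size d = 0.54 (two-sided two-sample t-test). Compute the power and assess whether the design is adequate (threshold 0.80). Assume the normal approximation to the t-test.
Power ≈ 0.99; the study is adequately powered (power ≥ 0.80)

Power calculation (two-sample t-test, normal approximation):
z_β = d · √(n/2) - z_{α/2}
z_β = 0.54 · √(117/2) - 1.960
z_β = 0.54 · 7.649 - 1.960
z_β = 2.170

Power = Φ(z_β) = Φ(2.170) ≈ 0.985

Effect size d = 0.54 is medium by Cohen's convention (0.2/0.5/0.8).

Threshold: power ≥ 0.80 is conventionally adequate.
Power ≈ 0.99 → the study is adequately powered (power ≥ 0.80).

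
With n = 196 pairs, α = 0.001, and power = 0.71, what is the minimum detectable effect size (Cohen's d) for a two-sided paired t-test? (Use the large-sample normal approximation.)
d ≈ 0.27

Minimum detectable effect (paired t-test, normal approximation):
d = (z_{α/2} + z_β) / √n
d = (3.291 + 0.553) / √196
d = 3.844 / 14.000
d ≈ 0.27

By Cohen's convention (0.2 small / 0.5 medium / 0.8 large): small effect.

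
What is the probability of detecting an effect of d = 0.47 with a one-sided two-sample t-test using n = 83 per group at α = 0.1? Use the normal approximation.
Power ≈ 0.96

Power calculation (two-sample t-test, normal approximation):
z_β = d · √(n/2) - z_α
z_β = 0.47 · √(83/2) - 1.282
z_β = 0.47 · 6.442 - 1.282
z_β = 1.746

Power = Φ(z_β) = Φ(1.746) ≈ 0.960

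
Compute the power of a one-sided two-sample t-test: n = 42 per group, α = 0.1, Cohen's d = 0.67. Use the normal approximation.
Power ≈ 0.96

Power calculation (two-sample t-test, normal approximation):
z_β = d · √(n/2) - z_α
z_β = 0.67 · √(42/2) - 1.282
z_β = 0.67 · 4.583 - 1.282
z_β = 1.789

Power = Φ(z_β) = Φ(1.789) ≈ 0.963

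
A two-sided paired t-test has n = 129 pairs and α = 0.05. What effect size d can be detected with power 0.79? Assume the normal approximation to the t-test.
d ≈ 0.24

Minimum detectable effect (paired t-test, normal approximation):
d = (z_{α/2} + z_β) / √n
d = (1.960 + 0.806) / √129
d = 2.766 / 11.358
d ≈ 0.24

By Cohen's convention (0.2 small / 0.5 medium / 0.8 large): small effect.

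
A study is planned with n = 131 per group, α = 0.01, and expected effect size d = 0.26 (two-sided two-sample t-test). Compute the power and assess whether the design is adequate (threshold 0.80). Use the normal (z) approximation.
Power ≈ 0.32; the study is underpowered (power < 0.80)

Power calculation (two-sample t-test, normal approximation):
z_β = d · √(n/2) - z_{α/2}
z_β = 0.26 · √(131/2) - 2.576
z_β = 0.26 · 8.093 - 2.576
z_β = -0.472

Power = Φ(z_β) = Φ(-0.472) ≈ 0.319

Effect size d = 0.26 is small by Cohen's convention (0.2/0.5/0.8).

Threshold: power ≥ 0.80 is conventionally adequate.
Power ≈ 0.32 → the study is underpowered (power < 0.80).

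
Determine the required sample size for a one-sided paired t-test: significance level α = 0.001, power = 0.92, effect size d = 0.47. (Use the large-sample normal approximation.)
n = 92 pairs

Sample size formula (paired t-test, normal approximation):
n = ((z_α + z_β) / d)²

z_α = 3.090 (for α = 0.001, one-sided)
z_β = 1.405 (for power = 0.92)
d = 0.47

n = ((3.090 + 1.405) / 0.47)²
n = (9.564)²
n ≈ 91.47
Round up to the next whole number: n = 92 pairs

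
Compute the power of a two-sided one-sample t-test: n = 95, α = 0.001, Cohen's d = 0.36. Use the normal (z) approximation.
Power ≈ 0.59

Power calculation (one-sample t-test, normal approximation):
z_β = d · √n - z_{α/2}
z_β = 0.36 · √95 - 3.291
z_β = 0.36 · 9.747 - 3.291
z_β = 0.218

Power = Φ(z_β) = Φ(0.218) ≈ 0.586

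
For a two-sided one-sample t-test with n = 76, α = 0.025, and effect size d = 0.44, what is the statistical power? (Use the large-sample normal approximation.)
Power ≈ 0.94

Power calculation (one-sample t-test, normal approximation):
z_β = d · √n - z_{α/2}
z_β = 0.44 · √76 - 2.241
z_β = 0.44 · 8.718 - 2.241
z_β = 1.594

Power = Φ(z_β) = Φ(1.594) ≈ 0.945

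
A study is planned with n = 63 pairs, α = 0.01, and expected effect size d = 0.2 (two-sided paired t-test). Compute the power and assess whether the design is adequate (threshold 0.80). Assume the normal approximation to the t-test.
Power ≈ 0.16; the study is underpowered (power < 0.80)

Power calculation (paired t-test, normal approximation):
z_β = d · √n - z_{α/2}
z_β = 0.2 · √63 - 2.576
z_β = 0.2 · 7.937 - 2.576
z_β = -0.988

Power = Φ(z_β) = Φ(-0.988) ≈ 0.161

Effect size d = 0.2 is small by Cohen's convention (0.2/0.5/0.8).

Threshold: power ≥ 0.80 is conventionally adequate.
Power ≈ 0.16 → the study is underpowered (power < 0.80).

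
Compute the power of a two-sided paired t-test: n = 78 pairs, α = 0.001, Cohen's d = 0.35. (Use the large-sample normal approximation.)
Power ≈ 0.42

Power calculation (paired t-test, normal approximation):
z_β = d · √n - z_{α/2}
z_β = 0.35 · √78 - 3.291
z_β = 0.35 · 8.832 - 3.291
z_β = -0.199

Power = Φ(z_β) = Φ(-0.199) ≈ 0.421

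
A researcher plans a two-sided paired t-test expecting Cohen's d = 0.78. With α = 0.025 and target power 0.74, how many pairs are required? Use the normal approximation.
n = 14 pairs

Sample size formula (paired t-test, normal approximation):
n = ((z_{α/2} + z_β) / d)²

z_{α/2} = 2.241 (for α = 0.025, two-sided)
z_β = 0.643 (for power = 0.74)
d = 0.78

n = ((2.241 + 0.643) / 0.78)²
n = (3.697)²
n ≈ 13.67
Round up to the next whole number: n = 14 pairs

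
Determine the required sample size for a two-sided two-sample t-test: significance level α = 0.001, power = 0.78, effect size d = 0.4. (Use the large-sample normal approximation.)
n = 207 per group

Sample size formula (two-sample t-test, normal approximation):
n = 2 · ((z_{α/2} + z_β) / d)²

z_{α/2} = 3.291 (for α = 0.001, two-sided)
z_β = 0.772 (for power = 0.78)
d = 0.4

n = 2 · ((3.291 + 0.772) / 0.4)²
n = 2 · (10.158)²
n ≈ 206.37
Round up to the next whole number: n = 207 per group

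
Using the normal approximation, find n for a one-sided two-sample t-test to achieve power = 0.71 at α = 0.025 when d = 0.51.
n = 49 per group

Sample size formula (two-sample t-test, normal approximation):
n = 2 · ((z_α + z_β) / d)²

z_α = 1.960 (for α = 0.025, one-sided)
z_β = 0.553 (for power = 0.71)
d = 0.51

n = 2 · ((1.960 + 0.553) / 0.51)²
n = 2 · (4.927)²
n ≈ 48.55
Round up to the next whole number: n = 49 per group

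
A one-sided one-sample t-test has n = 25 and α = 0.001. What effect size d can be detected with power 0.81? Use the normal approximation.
d ≈ 0.79

Minimum detectable effect (one-sample t-test, normal approximation):
d = (z_α + z_β) / √n
d = (3.090 + 0.878) / √25
d = 3.968 / 5.000
d ≈ 0.79

By Cohen's convention (0.2 small / 0.5 medium / 0.8 large): medium effect.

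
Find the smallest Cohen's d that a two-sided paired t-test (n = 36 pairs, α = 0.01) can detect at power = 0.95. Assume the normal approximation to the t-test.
d ≈ 0.70

Minimum detectable effect (paired t-test, normal approximation):
d = (z_{α/2} + z_β) / √n
d = (2.576 + 1.645) / √36
d = 4.221 / 6.000
d ≈ 0.70

By Cohen's convention (0.2 small / 0.5 medium / 0.8 large): medium effect.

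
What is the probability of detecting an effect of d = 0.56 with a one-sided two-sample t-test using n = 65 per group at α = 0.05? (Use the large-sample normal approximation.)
Power ≈ 0.94

Power calculation (two-sample t-test, normal approximation):
z_β = d · √(n/2) - z_α
z_β = 0.56 · √(65/2) - 1.645
z_β = 0.56 · 5.701 - 1.645
z_β = 1.548

Power = Φ(z_β) = Φ(1.548) ≈ 0.939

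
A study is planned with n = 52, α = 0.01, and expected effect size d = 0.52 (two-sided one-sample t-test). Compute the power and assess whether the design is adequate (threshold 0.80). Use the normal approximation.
Power ≈ 0.88; the study is adequately powered (power ≥ 0.80)

Power calculation (one-sample t-test, normal approximation):
z_β = d · √n - z_{α/2}
z_β = 0.52 · √52 - 2.576
z_β = 0.52 · 7.211 - 2.576
z_β = 1.174

Power = Φ(z_β) = Φ(1.174) ≈ 0.880

Effect size d = 0.52 is medium by Cohen's convention (0.2/0.5/0.8).

Threshold: power ≥ 0.80 is conventionally adequate.
Power ≈ 0.88 → the study is adequately powered (power ≥ 0.80).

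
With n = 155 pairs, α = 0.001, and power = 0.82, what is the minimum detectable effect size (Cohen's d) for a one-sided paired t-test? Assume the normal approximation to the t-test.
d ≈ 0.32

Minimum detectable effect (paired t-test, normal approximation):
d = (z_α + z_β) / √n
d = (3.090 + 0.915) / √155
d = 4.006 / 12.450
d ≈ 0.32

By Cohen's convention (0.2 small / 0.5 medium / 0.8 large): small effect.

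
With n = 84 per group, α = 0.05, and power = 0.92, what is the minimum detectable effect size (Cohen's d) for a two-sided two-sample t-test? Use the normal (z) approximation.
d ≈ 0.52

Minimum detectable effect (two-sample t-test, normal approximation):
d = (z_{α/2} + z_β) / √(n/2)
d = (1.960 + 1.405) / √(84/2)
d = 3.365 / 6.481
d ≈ 0.52

By Cohen's convention (0.2 small / 0.5 medium / 0.8 large): medium effect.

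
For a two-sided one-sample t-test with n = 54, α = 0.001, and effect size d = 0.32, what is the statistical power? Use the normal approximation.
Power ≈ 0.17

Power calculation (one-sample t-test, normal approximation):
z_β = d · √n - z_{α/2}
z_β = 0.32 · √54 - 3.291
z_β = 0.32 · 7.348 - 3.291
z_β = -0.939

Power = Φ(z_β) = Φ(-0.939) ≈ 0.174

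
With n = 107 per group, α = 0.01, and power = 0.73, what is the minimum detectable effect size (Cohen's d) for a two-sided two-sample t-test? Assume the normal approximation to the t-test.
d ≈ 0.44

Minimum detectable effect (two-sample t-test, normal approximation):
d = (z_{α/2} + z_β) / √(n/2)
d = (2.576 + 0.613) / √(107/2)
d = 3.189 / 7.314
d ≈ 0.44

By Cohen's convention (0.2 small / 0.5 medium / 0.8 large): small effect.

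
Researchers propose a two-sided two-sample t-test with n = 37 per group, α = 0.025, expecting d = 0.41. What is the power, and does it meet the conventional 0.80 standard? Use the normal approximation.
Power ≈ 0.32; the study is underpowered (power < 0.80)

Power calculation (two-sample t-test, normal approximation):
z_β = d · √(n/2) - z_{α/2}
z_β = 0.41 · √(37/2) - 2.241
z_β = 0.41 · 4.301 - 2.241
z_β = -0.478

Power = Φ(z_β) = Φ(-0.478) ≈ 0.316

Effect size d = 0.41 is small by Cohen's convention (0.2/0.5/0.8).

Threshold: power ≥ 0.80 is conventionally adequate.
Power ≈ 0.32 → the study is underpowered (power < 0.80).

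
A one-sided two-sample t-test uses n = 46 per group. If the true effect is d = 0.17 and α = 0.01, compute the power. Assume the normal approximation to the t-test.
Power ≈ 0.07

Power calculation (two-sample t-test, normal approximation):
z_β = d · √(n/2) - z_α
z_β = 0.17 · √(46/2) - 2.326
z_β = 0.17 · 4.796 - 2.326
z_β = -1.511

Power = Φ(z_β) = Φ(-1.511) ≈ 0.065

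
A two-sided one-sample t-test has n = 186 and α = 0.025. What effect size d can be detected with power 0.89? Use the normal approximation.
d ≈ 0.25

Minimum detectable effect (one-sample t-test, normal approximation):
d = (z_{α/2} + z_β) / √n
d = (2.241 + 1.227) / √186
d = 3.468 / 13.638
d ≈ 0.25

By Cohen's convention (0.2 small / 0.5 medium / 0.8 large): small effect.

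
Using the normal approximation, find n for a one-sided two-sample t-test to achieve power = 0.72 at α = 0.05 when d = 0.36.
n = 77 per group

Sample size formula (two-sample t-test, normal approximation):
n = 2 · ((z_α + z_β) / d)²

z_α = 1.645 (for α = 0.05, one-sided)
z_β = 0.583 (for power = 0.72)
d = 0.36

n = 2 · ((1.645 + 0.583) / 0.36)²
n = 2 · (6.189)²
n ≈ 76.61
Round up to the next whole number: n = 77 per group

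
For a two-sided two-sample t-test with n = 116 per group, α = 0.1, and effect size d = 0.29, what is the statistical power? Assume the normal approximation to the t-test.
Power ≈ 0.71

Power calculation (two-sample t-test, normal approximation):
z_β = d · √(n/2) - z_{α/2}
z_β = 0.29 · √(116/2) - 1.645
z_β = 0.29 · 7.616 - 1.645
z_β = 0.564

Power = Φ(z_β) = Φ(0.564) ≈ 0.714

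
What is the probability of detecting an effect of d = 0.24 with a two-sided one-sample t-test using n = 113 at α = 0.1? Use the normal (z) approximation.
Power ≈ 0.82

Power calculation (one-sample t-test, normal approximation):
z_β = d · √n - z_{α/2}
z_β = 0.24 · √113 - 1.645
z_β = 0.24 · 10.630 - 1.645
z_β = 0.906

Power = Φ(z_β) = Φ(0.906) ≈ 0.818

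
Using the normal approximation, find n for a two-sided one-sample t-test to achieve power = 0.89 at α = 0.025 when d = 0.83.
n = 18

Sample size formula (one-sample t-test, normal approximation):
n = ((z_{α/2} + z_β) / d)²

z_{α/2} = 2.241 (for α = 0.025, two-sided)
z_β = 1.227 (for power = 0.89)
d = 0.83

n = ((2.241 + 1.227) / 0.83)²
n = (4.178)²
n ≈ 17.46
Round up to the next whole number: n = 18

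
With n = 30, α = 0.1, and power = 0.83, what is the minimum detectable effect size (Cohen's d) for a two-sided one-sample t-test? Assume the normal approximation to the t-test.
d ≈ 0.47

Minimum detectable effect (one-sample t-test, normal approximation):
d = (z_{α/2} + z_β) / √n
d = (1.645 + 0.954) / √30
d = 2.599 / 5.477
d ≈ 0.47

By Cohen's convention (0.2 small / 0.5 medium / 0.8 large): small effect.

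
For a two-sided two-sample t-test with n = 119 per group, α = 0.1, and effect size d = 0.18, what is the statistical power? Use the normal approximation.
Power ≈ 0.40

Power calculation (two-sample t-test, normal approximation):
z_β = d · √(n/2) - z_{α/2}
z_β = 0.18 · √(119/2) - 1.645
z_β = 0.18 · 7.714 - 1.645
z_β = -0.256

Power = Φ(z_β) = Φ(-0.256) ≈ 0.399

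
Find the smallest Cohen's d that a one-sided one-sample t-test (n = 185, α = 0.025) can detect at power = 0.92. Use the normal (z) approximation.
d ≈ 0.25

Minimum detectable effect (one-sample t-test, normal approximation):
d = (z_α + z_β) / √n
d = (1.960 + 1.405) / √185
d = 3.365 / 13.601
d ≈ 0.25

By Cohen's convention (0.2 small / 0.5 medium / 0.8 large): small effect.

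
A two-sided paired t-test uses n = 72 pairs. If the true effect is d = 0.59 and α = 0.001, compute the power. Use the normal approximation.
Power ≈ 0.96

Power calculation (paired t-test, normal approximation):
z_β = d · √n - z_{α/2}
z_β = 0.59 · √72 - 3.291
z_β = 0.59 · 8.485 - 3.291
z_β = 1.716

Power = Φ(z_β) = Φ(1.716) ≈ 0.957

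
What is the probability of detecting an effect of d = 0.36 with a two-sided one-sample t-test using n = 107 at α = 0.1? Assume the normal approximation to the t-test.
Power ≈ 0.98

Power calculation (one-sample t-test, normal approximation):
z_β = d · √n - z_{α/2}
z_β = 0.36 · √107 - 1.645
z_β = 0.36 · 10.344 - 1.645
z_β = 2.079

Power = Φ(z_β) = Φ(2.079) ≈ 0.981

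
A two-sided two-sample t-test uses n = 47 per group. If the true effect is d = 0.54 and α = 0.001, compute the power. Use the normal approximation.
Power ≈ 0.25

Power calculation (two-sample t-test, normal approximation):
z_β = d · √(n/2) - z_{α/2}
z_β = 0.54 · √(47/2) - 3.291
z_β = 0.54 · 4.848 - 3.291
z_β = -0.673

Power = Φ(z_β) = Φ(-0.673) ≈ 0.251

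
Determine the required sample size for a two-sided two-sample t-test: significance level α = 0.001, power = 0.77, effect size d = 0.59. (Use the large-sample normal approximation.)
n = 94 per group

Sample size formula (two-sample t-test, normal approximation):
n = 2 · ((z_{α/2} + z_β) / d)²

z_{α/2} = 3.291 (for α = 0.001, two-sided)
z_β = 0.739 (for power = 0.77)
d = 0.59

n = 2 · ((3.291 + 0.739) / 0.59)²
n = 2 · (6.831)²
n ≈ 93.33
Round up to the next whole number: n = 94 per group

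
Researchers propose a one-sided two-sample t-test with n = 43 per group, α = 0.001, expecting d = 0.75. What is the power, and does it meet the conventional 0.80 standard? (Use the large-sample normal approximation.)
Power ≈ 0.65; the study is underpowered (power < 0.80)

Power calculation (two-sample t-test, normal approximation):
z_β = d · √(n/2) - z_α
z_β = 0.75 · √(43/2) - 3.090
z_β = 0.75 · 4.637 - 3.090
z_β = 0.387

Power = Φ(z_β) = Φ(0.387) ≈ 0.651

Effect size d = 0.75 is medium by Cohen's convention (0.2/0.5/0.8).

Threshold: power ≥ 0.80 is conventionally adequate.
Power ≈ 0.65 → the study is underpowered (power < 0.80).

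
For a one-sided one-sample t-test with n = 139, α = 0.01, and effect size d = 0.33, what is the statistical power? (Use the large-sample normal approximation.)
Power ≈ 0.94

Power calculation (one-sample t-test, normal approximation):
z_β = d · √n - z_α
z_β = 0.33 · √139 - 2.326
z_β = 0.33 · 11.790 - 2.326
z_β = 1.564

Power = Φ(z_β) = Φ(1.564) ≈ 0.941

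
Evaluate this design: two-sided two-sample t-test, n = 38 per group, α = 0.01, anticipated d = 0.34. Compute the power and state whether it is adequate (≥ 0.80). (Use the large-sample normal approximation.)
Power ≈ 0.14; the study is underpowered (power < 0.80)

Power calculation (two-sample t-test, normal approximation):
z_β = d · √(n/2) - z_{α/2}
z_β = 0.34 · √(38/2) - 2.576
z_β = 0.34 · 4.359 - 2.576
z_β = -1.094

Power = Φ(z_β) = Φ(-1.094) ≈ 0.137

Effect size d = 0.34 is small by Cohen's convention (0.2/0.5/0.8).

Threshold: power ≥ 0.80 is conventionally adequate.
Power ≈ 0.14 → the study is underpowered (power < 0.80).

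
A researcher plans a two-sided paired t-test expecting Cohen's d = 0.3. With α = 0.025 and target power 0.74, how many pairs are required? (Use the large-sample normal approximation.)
n = 93 pairs

Sample size formula (paired t-test, normal approximation):
n = ((z_{α/2} + z_β) / d)²

z_{α/2} = 2.241 (for α = 0.025, two-sided)
z_β = 0.643 (for power = 0.74)
d = 0.3

n = ((2.241 + 0.643) / 0.3)²
n = (9.613)²
n ≈ 92.41
Round up to the next whole number: n = 93 pairs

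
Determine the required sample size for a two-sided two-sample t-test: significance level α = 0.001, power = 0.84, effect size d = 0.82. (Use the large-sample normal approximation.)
n = 55 per group

Sample size formula (two-sample t-test, normal approximation):
n = 2 · ((z_{α/2} + z_β) / d)²

z_{α/2} = 3.291 (for α = 0.001, two-sided)
z_β = 0.994 (for power = 0.84)
d = 0.82

n = 2 · ((3.291 + 0.994) / 0.82)²
n = 2 · (5.226)²
n ≈ 54.62
Round up to the next whole number: n = 55 per group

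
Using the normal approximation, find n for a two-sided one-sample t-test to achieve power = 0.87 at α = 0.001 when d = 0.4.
n = 122

Sample size formula (one-sample t-test, normal approximation):
n = ((z_{α/2} + z_β) / d)²

z_{α/2} = 3.291 (for α = 0.001, two-sided)
z_β = 1.126 (for power = 0.87)
d = 0.4

n = ((3.291 + 1.126) / 0.4)²
n = (11.043)²
n ≈ 121.95
Round up to the next whole number: n = 122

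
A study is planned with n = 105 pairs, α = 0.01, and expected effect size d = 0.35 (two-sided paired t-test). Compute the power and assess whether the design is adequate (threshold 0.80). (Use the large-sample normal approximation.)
Power ≈ 0.84; the study is adequately powered (power ≥ 0.80)

Power calculation (paired t-test, normal approximation):
z_β = d · √n - z_{α/2}
z_β = 0.35 · √105 - 2.576
z_β = 0.35 · 10.247 - 2.576
z_β = 1.011

Power = Φ(z_β) = Φ(1.011) ≈ 0.844

Effect size d = 0.35 is small by Cohen's convention (0.2/0.5/0.8).

Threshold: power ≥ 0.80 is conventionally adequate.
Power ≈ 0.84 → the study is adequately powered (power ≥ 0.80).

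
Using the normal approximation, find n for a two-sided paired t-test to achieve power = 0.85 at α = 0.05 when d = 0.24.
n = 156 pairs

Sample size formula (paired t-test, normal approximation):
n = ((z_{α/2} + z_β) / d)²

z_{α/2} = 1.960 (for α = 0.05, two-sided)
z_β = 1.036 (for power = 0.85)
d = 0.24

n = ((1.960 + 1.036) / 0.24)²
n = (12.483)²
n ≈ 155.83
Round up to the next whole number: n = 156 pairs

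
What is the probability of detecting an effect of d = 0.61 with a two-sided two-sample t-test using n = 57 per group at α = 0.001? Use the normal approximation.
Power ≈ 0.49

Power calculation (two-sample t-test, normal approximation):
z_β = d · √(n/2) - z_{α/2}
z_β = 0.61 · √(57/2) - 3.291
z_β = 0.61 · 5.339 - 3.291
z_β = -0.034

Power = Φ(z_β) = Φ(-0.034) ≈ 0.486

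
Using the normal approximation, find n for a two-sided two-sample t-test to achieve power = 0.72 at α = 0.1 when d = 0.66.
n = 23 per group

Sample size formula (two-sample t-test, normal approximation):
n = 2 · ((z_{α/2} + z_β) / d)²

z_{α/2} = 1.645 (for α = 0.1, two-sided)
z_β = 0.583 (for power = 0.72)
d = 0.66

n = 2 · ((1.645 + 0.583) / 0.66)²
n = 2 · (3.376)²
n ≈ 22.79
Round up to the next whole number: n = 23 per group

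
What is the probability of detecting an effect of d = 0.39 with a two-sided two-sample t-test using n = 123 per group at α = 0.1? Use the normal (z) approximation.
Power ≈ 0.92

Power calculation (two-sample t-test, normal approximation):
z_β = d · √(n/2) - z_{α/2}
z_β = 0.39 · √(123/2) - 1.645
z_β = 0.39 · 7.842 - 1.645
z_β = 1.414

Power = Φ(z_β) = Φ(1.414) ≈ 0.921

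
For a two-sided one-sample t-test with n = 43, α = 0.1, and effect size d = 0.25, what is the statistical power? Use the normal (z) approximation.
Power ≈ 0.50

Power calculation (one-sample t-test, normal approximation):
z_β = d · √n - z_{α/2}
z_β = 0.25 · √43 - 1.645
z_β = 0.25 · 6.557 - 1.645
z_β = -0.005

Power = Φ(z_β) = Φ(-0.005) ≈ 0.498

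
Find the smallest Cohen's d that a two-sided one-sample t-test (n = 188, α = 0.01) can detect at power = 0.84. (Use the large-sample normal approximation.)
d ≈ 0.26

Minimum detectable effect (one-sample t-test, normal approximation):
d = (z_{α/2} + z_β) / √n
d = (2.576 + 0.994) / √188
d = 3.570 / 13.711
d ≈ 0.26

By Cohen's convention (0.2 small / 0.5 medium / 0.8 large): small effect.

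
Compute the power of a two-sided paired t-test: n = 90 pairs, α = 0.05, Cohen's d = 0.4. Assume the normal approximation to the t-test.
Power ≈ 0.97

Power calculation (paired t-test, normal approximation):
z_β = d · √n - z_{α/2}
z_β = 0.4 · √90 - 1.960
z_β = 0.4 · 9.487 - 1.960
z_β = 1.835

Power = Φ(z_β) = Φ(1.835) ≈ 0.967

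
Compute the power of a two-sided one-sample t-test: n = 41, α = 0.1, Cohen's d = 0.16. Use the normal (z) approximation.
Power ≈ 0.27

Power calculation (one-sample t-test, normal approximation):
z_β = d · √n - z_{α/2}
z_β = 0.16 · √41 - 1.645
z_β = 0.16 · 6.403 - 1.645
z_β = -0.620

Power = Φ(z_β) = Φ(-0.620) ≈ 0.268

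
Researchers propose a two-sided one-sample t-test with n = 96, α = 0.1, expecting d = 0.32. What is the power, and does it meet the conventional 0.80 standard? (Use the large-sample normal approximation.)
Power ≈ 0.93; the study is adequately powered (power ≥ 0.80)

Power calculation (one-sample t-test, normal approximation):
z_β = d · √n - z_{α/2}
z_β = 0.32 · √96 - 1.645
z_β = 0.32 · 9.798 - 1.645
z_β = 1.490

Power = Φ(z_β) = Φ(1.490) ≈ 0.932

Effect size d = 0.32 is small by Cohen's convention (0.2/0.5/0.8).

Threshold: power ≥ 0.80 is conventionally adequate.
Power ≈ 0.93 → the study is adequately powered (power ≥ 0.80).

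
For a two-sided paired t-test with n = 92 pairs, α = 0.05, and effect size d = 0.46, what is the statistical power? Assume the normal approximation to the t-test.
Power ≈ 0.99

Power calculation (paired t-test, normal approximation):
z_β = d · √n - z_{α/2}
z_β = 0.46 · √92 - 1.960
z_β = 0.46 · 9.592 - 1.960
z_β = 2.452

Power = Φ(z_β) = Φ(2.452) ≈ 0.993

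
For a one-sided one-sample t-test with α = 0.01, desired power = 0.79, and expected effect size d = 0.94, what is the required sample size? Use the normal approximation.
n = 12

Sample size formula (one-sample t-test, normal approximation):
n = ((z_α + z_β) / d)²

z_α = 2.326 (for α = 0.01, one-sided)
z_β = 0.806 (for power = 0.79)
d = 0.94

n = ((2.326 + 0.806) / 0.94)²
n = (3.332)²
n ≈ 11.10
Round up to the next whole number: n = 12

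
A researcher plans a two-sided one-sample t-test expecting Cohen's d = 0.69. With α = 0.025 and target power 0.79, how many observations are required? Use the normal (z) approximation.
n = 20

Sample size formula (one-sample t-test, normal approximation):
n = ((z_{α/2} + z_β) / d)²

z_{α/2} = 2.241 (for α = 0.025, two-sided)
z_β = 0.806 (for power = 0.79)
d = 0.69

n = ((2.241 + 0.806) / 0.69)²
n = (4.416)²
n ≈ 19.50
Round up to the next whole number: n = 20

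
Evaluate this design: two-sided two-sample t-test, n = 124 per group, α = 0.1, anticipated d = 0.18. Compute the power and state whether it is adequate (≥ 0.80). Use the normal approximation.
Power ≈ 0.41; the study is underpowered (power < 0.80)

Power calculation (two-sample t-test, normal approximation):
z_β = d · √(n/2) - z_{α/2}
z_β = 0.18 · √(124/2) - 1.645
z_β = 0.18 · 7.874 - 1.645
z_β = -0.228

Power = Φ(z_β) = Φ(-0.228) ≈ 0.410

Effect size d = 0.18 is very small by Cohen's convention (0.2/0.5/0.8).

Threshold: power ≥ 0.80 is conventionally adequate.
Power ≈ 0.41 → the study is underpowered (power < 0.80).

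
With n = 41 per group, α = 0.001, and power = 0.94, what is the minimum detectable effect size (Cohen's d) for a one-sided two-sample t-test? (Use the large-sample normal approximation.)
d ≈ 1.03

Minimum detectable effect (two-sample t-test, normal approximation):
d = (z_α + z_β) / √(n/2)
d = (3.090 + 1.555) / √(41/2)
d = 4.645 / 4.528
d ≈ 1.03

By Cohen's convention (0.2 small / 0.5 medium / 0.8 large): large effect.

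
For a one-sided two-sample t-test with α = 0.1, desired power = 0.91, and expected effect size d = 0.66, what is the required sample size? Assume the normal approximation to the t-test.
n = 32 per group

Sample size formula (two-sample t-test, normal approximation):
n = 2 · ((z_α + z_β) / d)²

z_α = 1.282 (for α = 0.1, one-sided)
z_β = 1.341 (for power = 0.91)
d = 0.66

n = 2 · ((1.282 + 1.341) / 0.66)²
n = 2 · (3.974)²
n ≈ 31.59
Round up to the next whole number: n = 32 per group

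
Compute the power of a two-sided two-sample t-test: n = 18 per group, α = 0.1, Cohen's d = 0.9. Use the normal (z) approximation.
Power ≈ 0.85

Power calculation (two-sample t-test, normal approximation):
z_β = d · √(n/2) - z_{α/2}
z_β = 0.9 · √(18/2) - 1.645
z_β = 0.9 · 3.000 - 1.645
z_β = 1.055

Power = Φ(z_β) = Φ(1.055) ≈ 0.854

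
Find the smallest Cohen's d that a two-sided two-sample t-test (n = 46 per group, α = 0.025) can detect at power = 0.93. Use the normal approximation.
d ≈ 0.78

Minimum detectable effect (two-sample t-test, normal approximation):
d = (z_{α/2} + z_β) / √(n/2)
d = (2.241 + 1.476) / √(46/2)
d = 3.717 / 4.796
d ≈ 0.78

By Cohen's convention (0.2 small / 0.5 medium / 0.8 large): medium effect.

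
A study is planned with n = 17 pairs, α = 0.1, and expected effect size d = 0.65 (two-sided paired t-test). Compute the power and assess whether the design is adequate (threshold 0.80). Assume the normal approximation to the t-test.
Power ≈ 0.85; the study is adequately powered (power ≥ 0.80)

Power calculation (paired t-test, normal approximation):
z_β = d · √n - z_{α/2}
z_β = 0.65 · √17 - 1.645
z_β = 0.65 · 4.123 - 1.645
z_β = 1.035

Power = Φ(z_β) = Φ(1.035) ≈ 0.850

Effect size d = 0.65 is medium by Cohen's convention (0.2/0.5/0.8).

Threshold: power ≥ 0.80 is conventionally adequate.
Power ≈ 0.85 → the study is adequately powered (power ≥ 0.80).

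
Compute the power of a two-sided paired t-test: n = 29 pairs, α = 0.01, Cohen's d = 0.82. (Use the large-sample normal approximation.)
Power ≈ 0.97

Power calculation (paired t-test, normal approximation):
z_β = d · √n - z_{α/2}
z_β = 0.82 · √29 - 2.576
z_β = 0.82 · 5.385 - 2.576
z_β = 1.840

Power = Φ(z_β) = Φ(1.840) ≈ 0.967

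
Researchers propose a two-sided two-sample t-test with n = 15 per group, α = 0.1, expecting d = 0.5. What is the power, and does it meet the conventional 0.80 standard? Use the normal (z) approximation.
Power ≈ 0.39; the study is underpowered (power < 0.80)

Power calculation (two-sample t-test, normal approximation):
z_β = d · √(n/2) - z_{α/2}
z_β = 0.5 · √(15/2) - 1.645
z_β = 0.5 · 2.739 - 1.645
z_β = -0.276

Power = Φ(z_β) = Φ(-0.276) ≈ 0.391

Effect size d = 0.5 is medium by Cohen's convention (0.2/0.5/0.8).

Threshold: power ≥ 0.80 is conventionally adequate.
Power ≈ 0.39 → the study is underpowered (power < 0.80).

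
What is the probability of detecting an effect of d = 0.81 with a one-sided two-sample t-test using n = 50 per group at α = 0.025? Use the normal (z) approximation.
Power ≈ 0.98

Power calculation (two-sample t-test, normal approximation):
z_β = d · √(n/2) - z_α
z_β = 0.81 · √(50/2) - 1.960
z_β = 0.81 · 5.000 - 1.960
z_β = 2.090

Power = Φ(z_β) = Φ(2.090) ≈ 0.982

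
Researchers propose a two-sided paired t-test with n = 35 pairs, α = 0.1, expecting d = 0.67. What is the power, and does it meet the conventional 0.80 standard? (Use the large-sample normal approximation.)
Power ≈ 0.99; the study is adequately powered (power ≥ 0.80)

Power calculation (paired t-test, normal approximation):
z_β = d · √n - z_{α/2}
z_β = 0.67 · √35 - 1.645
z_β = 0.67 · 5.916 - 1.645
z_β = 2.319

Power = Φ(z_β) = Φ(2.319) ≈ 0.990

Effect size d = 0.67 is medium by Cohen's convention (0.2/0.5/0.8).

Threshold: power ≥ 0.80 is conventionally adequate.
Power ≈ 0.99 → the study is adequately powered (power ≥ 0.80).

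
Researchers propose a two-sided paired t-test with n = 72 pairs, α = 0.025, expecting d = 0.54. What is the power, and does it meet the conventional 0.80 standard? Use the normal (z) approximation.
Power ≈ 0.99; the study is adequately powered (power ≥ 0.80)

Power calculation (paired t-test, normal approximation):
z_β = d · √n - z_{α/2}
z_β = 0.54 · √72 - 2.241
z_β = 0.54 · 8.485 - 2.241
z_β = 2.341

Power = Φ(z_β) = Φ(2.341) ≈ 0.990

Effect size d = 0.54 is medium by Cohen's convention (0.2/0.5/0.8).

Threshold: power ≥ 0.80 is conventionally adequate.
Power ≈ 0.99 → the study is adequately powered (power ≥ 0.80).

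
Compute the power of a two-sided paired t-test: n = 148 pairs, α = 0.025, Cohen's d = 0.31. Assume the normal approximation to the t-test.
Power ≈ 0.94

Power calculation (paired t-test, normal approximation):
z_β = d · √n - z_{α/2}
z_β = 0.31 · √148 - 2.241
z_β = 0.31 · 12.166 - 2.241
z_β = 1.530

Power = Φ(z_β) = Φ(1.530) ≈ 0.937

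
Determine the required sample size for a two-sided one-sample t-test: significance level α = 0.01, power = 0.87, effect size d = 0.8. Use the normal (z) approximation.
n = 22

Sample size formula (one-sample t-test, normal approximation):
n = ((z_{α/2} + z_β) / d)²

z_{α/2} = 2.576 (for α = 0.01, two-sided)
z_β = 1.126 (for power = 0.87)
d = 0.8

n = ((2.576 + 1.126) / 0.8)²
n = (4.628)²
n ≈ 21.42
Round up to the next whole number: n = 22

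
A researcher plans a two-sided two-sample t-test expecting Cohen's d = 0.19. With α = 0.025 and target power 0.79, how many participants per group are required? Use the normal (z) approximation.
n = 515 per group

Sample size formula (two-sample t-test, normal approximation):
n = 2 · ((z_{α/2} + z_β) / d)²

z_{α/2} = 2.241 (for α = 0.025, two-sided)
z_β = 0.806 (for power = 0.79)
d = 0.19

n = 2 · ((2.241 + 0.806) / 0.19)²
n = 2 · (16.037)²
n ≈ 514.37
Round up to the next whole number: n = 515 per group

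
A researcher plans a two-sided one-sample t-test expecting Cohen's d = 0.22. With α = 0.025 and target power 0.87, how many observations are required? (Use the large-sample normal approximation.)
n = 235

Sample size formula (one-sample t-test, normal approximation):
n = ((z_{α/2} + z_β) / d)²

z_{α/2} = 2.241 (for α = 0.025, two-sided)
z_β = 1.126 (for power = 0.87)
d = 0.22

n = ((2.241 + 1.126) / 0.22)²
n = (15.305)²
n ≈ 234.24
Round up to the next whole number: n = 235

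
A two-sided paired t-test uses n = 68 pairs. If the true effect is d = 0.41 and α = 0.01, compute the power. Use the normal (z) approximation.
Power ≈ 0.79

Power calculation (paired t-test, normal approximation):
z_β = d · √n - z_{α/2}
z_β = 0.41 · √68 - 2.576
z_β = 0.41 · 8.246 - 2.576
z_β = 0.805

Power = Φ(z_β) = Φ(0.805) ≈ 0.790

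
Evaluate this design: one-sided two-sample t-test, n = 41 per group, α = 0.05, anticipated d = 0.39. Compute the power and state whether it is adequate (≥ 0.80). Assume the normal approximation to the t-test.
Power ≈ 0.55; the study is underpowered (power < 0.80)

Power calculation (two-sample t-test, normal approximation):
z_β = d · √(n/2) - z_α
z_β = 0.39 · √(41/2) - 1.645
z_β = 0.39 · 4.528 - 1.645
z_β = 0.121

Power = Φ(z_β) = Φ(0.121) ≈ 0.548

Effect size d = 0.39 is small by Cohen's convention (0.2/0.5/0.8).

Threshold: power ≥ 0.80 is conventionally adequate.
Power ≈ 0.55 → the study is underpowered (power < 0.80).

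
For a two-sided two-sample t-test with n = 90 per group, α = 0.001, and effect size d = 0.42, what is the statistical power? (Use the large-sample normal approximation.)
Power ≈ 0.32

Power calculation (two-sample t-test, normal approximation):
z_β = d · √(n/2) - z_{α/2}
z_β = 0.42 · √(90/2) - 3.291
z_β = 0.42 · 6.708 - 3.291
z_β = -0.473

Power = Φ(z_β) = Φ(-0.473) ≈ 0.318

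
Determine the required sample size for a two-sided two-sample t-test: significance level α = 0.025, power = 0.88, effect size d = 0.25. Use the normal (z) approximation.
n = 374 per group

Sample size formula (two-sample t-test, normal approximation):
n = 2 · ((z_{α/2} + z_β) / d)²

z_{α/2} = 2.241 (for α = 0.025, two-sided)
z_β = 1.175 (for power = 0.88)
d = 0.25

n = 2 · ((2.241 + 1.175) / 0.25)²
n = 2 · (13.664)²
n ≈ 373.41
Round up to the next whole number: n = 374 per group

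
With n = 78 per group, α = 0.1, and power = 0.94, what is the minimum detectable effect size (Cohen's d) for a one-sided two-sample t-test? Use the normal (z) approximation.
d ≈ 0.45

Minimum detectable effect (two-sample t-test, normal approximation):
d = (z_α + z_β) / √(n/2)
d = (1.282 + 1.555) / √(78/2)
d = 2.836 / 6.245
d ≈ 0.45

By Cohen's convention (0.2 small / 0.5 medium / 0.8 large): small effect.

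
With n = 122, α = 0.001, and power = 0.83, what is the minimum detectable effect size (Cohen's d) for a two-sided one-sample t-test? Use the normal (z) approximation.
d ≈ 0.38

Minimum detectable effect (one-sample t-test, normal approximation):
d = (z_{α/2} + z_β) / √n
d = (3.291 + 0.954) / √122
d = 4.245 / 11.045
d ≈ 0.38

By Cohen's convention (0.2 small / 0.5 medium / 0.8 large): small effect.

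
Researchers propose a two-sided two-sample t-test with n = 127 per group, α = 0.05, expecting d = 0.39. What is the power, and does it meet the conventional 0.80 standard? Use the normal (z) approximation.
Power ≈ 0.87; the study is adequately powered (power ≥ 0.80)

Power calculation (two-sample t-test, normal approximation):
z_β = d · √(n/2) - z_{α/2}
z_β = 0.39 · √(127/2) - 1.960
z_β = 0.39 · 7.969 - 1.960
z_β = 1.148

Power = Φ(z_β) = Φ(1.148) ≈ 0.874

Effect size d = 0.39 is small by Cohen's convention (0.2/0.5/0.8).

Threshold: power ≥ 0.80 is conventionally adequate.
Power ≈ 0.87 → the study is adequately powered (power ≥ 0.80).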